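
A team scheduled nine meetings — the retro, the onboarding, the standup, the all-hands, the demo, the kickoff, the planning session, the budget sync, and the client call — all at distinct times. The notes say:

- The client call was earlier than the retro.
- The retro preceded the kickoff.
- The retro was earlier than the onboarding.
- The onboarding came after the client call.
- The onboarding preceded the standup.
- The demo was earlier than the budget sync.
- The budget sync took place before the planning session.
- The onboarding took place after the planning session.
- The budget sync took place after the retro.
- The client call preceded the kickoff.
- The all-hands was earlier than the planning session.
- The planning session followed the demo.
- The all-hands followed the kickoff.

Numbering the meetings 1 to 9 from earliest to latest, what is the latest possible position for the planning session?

The planning session must come before the onboarding and the standup — 2 meetings forced after it.
Everything else can be placed before the planning session in some valid order, so the planning session can sit as late as position 9 − 2 = 7.

7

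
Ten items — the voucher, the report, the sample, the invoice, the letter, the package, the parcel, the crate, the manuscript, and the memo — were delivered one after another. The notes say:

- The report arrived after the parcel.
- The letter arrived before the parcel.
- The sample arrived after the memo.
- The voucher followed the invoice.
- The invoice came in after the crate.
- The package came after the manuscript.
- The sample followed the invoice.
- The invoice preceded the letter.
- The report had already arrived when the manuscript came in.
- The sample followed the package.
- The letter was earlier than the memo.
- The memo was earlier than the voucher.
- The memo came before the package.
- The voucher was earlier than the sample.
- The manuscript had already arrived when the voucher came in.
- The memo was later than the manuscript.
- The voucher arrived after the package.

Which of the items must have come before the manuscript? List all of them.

Directly stated before the manuscript: the report.
The crate reaches the manuscript via the crate → the invoice → the letter → the parcel → the report → the manuscript.
The invoice reaches the manuscript via the invoice → the letter → the parcel → the report → the manuscript.
The letter reaches the manuscript via the letter → the parcel → the report → the manuscript.
Likewise the parcel reaches the manuscript by chaining the stated constraints.

the crate, the invoice, the letter, the parcel, the report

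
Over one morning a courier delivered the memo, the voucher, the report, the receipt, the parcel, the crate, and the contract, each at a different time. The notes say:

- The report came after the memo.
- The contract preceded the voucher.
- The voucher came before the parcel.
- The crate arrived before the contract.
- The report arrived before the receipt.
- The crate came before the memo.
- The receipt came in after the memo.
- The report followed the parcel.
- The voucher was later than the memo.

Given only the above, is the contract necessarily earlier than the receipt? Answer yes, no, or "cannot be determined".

yes

Chain the constraints: the contract → the voucher → the parcel → the report → the receipt. Each link is directly stated, so the contract comes before the receipt.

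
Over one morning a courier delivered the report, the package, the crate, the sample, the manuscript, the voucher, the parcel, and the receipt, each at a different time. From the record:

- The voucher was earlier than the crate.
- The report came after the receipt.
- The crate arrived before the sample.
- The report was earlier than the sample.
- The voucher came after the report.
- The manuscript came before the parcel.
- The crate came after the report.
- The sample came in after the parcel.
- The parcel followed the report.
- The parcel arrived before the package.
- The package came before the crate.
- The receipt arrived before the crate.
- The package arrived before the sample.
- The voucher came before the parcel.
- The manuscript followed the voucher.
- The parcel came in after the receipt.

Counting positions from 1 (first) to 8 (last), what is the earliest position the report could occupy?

The receipt must come before the report — 1 forced predecessor.
Nothing else is forced ahead of the report, so its earliest slot is position 1 + 1 = 2.

2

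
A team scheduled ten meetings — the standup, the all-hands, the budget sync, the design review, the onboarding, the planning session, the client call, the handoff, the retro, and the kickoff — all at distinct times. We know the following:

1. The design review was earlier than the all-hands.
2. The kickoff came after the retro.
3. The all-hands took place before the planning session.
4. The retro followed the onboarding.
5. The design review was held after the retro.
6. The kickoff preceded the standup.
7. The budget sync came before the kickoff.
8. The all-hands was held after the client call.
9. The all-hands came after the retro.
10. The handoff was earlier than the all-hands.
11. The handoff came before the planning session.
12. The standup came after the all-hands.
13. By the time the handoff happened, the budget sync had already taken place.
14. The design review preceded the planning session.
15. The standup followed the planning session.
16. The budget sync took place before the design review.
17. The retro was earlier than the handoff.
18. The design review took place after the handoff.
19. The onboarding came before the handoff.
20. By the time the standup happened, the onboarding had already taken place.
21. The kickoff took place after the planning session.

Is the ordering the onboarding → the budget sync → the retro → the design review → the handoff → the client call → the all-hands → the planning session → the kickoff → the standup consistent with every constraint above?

no

The constraints require the handoff before the design review, but in the proposed sequence the design review appears ahead of the handoff. That one violation is enough.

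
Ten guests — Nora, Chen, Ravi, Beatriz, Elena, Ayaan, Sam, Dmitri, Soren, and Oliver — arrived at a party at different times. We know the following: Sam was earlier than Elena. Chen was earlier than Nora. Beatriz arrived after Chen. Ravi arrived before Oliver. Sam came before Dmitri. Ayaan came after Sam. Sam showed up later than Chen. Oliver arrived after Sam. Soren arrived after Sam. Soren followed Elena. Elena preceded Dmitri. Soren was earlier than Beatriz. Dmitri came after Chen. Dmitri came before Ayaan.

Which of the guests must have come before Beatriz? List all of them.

Directly stated before Beatriz: Chen and Soren.
Elena reaches Beatriz via Elena → Soren → Beatriz.
Sam reaches Beatriz via Sam → Soren → Beatriz.

Chen, Elena, Sam, Soren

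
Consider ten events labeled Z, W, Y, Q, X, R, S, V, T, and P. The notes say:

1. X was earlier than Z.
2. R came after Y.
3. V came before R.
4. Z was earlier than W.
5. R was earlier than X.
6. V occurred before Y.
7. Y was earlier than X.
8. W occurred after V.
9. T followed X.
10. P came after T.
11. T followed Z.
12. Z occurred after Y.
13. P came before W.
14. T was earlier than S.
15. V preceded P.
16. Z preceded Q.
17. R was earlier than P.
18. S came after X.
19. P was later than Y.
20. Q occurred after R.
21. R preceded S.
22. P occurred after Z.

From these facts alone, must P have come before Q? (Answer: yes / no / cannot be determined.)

No chain of stated constraints runs from P to Q, and none runs from Q to P either.
So the relative order of P and Q is not fixed by the given facts.

cannot be determined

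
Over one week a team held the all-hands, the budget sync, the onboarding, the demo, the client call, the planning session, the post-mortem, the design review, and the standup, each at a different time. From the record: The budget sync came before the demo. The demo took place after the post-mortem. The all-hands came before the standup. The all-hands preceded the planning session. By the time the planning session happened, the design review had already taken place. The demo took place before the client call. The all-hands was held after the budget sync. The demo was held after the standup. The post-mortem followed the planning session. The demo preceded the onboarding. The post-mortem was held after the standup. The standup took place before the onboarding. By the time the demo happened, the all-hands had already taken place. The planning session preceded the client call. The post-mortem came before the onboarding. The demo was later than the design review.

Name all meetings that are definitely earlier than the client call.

Directly stated before the client call: the demo and the planning session.
The all-hands reaches the client call via the all-hands → the planning session → the client call.
The budget sync reaches the client call via the budget sync → the demo → the client call.
The design review reaches the client call via the design review → the demo → the client call.
Likewise the post-mortem and the standup each reach the client call by chaining the stated constraints.
No chain forces the onboarding ahead of the client call.

the all-hands, the budget sync, the demo, the design review, the planning session, the post-mortem, the standup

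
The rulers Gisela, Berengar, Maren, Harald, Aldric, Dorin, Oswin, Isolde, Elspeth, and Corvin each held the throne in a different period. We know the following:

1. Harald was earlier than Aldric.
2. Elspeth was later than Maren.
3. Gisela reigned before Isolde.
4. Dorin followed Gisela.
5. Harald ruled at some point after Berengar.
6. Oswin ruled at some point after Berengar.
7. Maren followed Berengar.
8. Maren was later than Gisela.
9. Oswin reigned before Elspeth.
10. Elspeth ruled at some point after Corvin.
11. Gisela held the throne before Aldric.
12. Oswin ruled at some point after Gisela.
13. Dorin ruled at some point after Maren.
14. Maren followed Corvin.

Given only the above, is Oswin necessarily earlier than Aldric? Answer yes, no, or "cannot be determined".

cannot be determined

No chain of stated constraints runs from Oswin to Aldric, and none runs from Aldric to Oswin either.
So the relative order of Oswin and Aldric is not fixed by the given facts.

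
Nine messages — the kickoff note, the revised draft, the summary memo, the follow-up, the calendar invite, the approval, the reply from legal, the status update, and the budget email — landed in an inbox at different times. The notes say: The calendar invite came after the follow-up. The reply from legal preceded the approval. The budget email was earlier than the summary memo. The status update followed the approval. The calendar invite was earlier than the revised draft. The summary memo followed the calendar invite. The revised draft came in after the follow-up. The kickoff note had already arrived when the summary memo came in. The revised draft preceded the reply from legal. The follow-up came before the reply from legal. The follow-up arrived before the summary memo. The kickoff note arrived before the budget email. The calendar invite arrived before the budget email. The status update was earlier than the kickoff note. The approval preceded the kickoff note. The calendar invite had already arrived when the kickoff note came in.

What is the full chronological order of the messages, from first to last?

The constraints fix every adjacent pair, so only one ordering works:
the follow-up → the calendar invite → the revised draft → the reply from legal → the approval → the status update → the kickoff note → the budget email → the summary memo.

the follow-up, the calendar invite, the revised draft, the reply from legal, the approval, the status update, the kickoff note, the budget email, the summary memo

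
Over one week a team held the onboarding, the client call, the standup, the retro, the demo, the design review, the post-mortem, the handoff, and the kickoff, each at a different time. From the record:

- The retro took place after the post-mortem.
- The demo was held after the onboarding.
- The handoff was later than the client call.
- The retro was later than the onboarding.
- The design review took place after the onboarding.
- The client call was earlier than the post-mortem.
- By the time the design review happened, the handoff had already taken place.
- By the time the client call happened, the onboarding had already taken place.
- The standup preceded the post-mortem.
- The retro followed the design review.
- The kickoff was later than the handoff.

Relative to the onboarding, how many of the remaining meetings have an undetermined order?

1

Forced after the onboarding: the client call, the demo, the design review, the handoff, the kickoff, the post-mortem, and the retro.
That leaves the standup with no forced order relative to the onboarding — 1.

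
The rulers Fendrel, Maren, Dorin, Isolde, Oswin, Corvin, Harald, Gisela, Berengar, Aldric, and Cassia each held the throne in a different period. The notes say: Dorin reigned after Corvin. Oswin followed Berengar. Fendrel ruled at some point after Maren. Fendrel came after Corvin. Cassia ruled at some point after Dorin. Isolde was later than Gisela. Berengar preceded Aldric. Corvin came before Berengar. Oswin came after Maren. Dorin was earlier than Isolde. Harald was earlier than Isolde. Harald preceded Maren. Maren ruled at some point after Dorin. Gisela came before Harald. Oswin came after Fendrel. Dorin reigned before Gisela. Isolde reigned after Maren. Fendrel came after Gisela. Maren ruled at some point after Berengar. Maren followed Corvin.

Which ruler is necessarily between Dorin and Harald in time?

Gisela

Tracing the constraints gives Dorin → Gisela → Harald, so Gisela sits after Dorin and before Harald.
No other ruler is forced both after Dorin and before Harald.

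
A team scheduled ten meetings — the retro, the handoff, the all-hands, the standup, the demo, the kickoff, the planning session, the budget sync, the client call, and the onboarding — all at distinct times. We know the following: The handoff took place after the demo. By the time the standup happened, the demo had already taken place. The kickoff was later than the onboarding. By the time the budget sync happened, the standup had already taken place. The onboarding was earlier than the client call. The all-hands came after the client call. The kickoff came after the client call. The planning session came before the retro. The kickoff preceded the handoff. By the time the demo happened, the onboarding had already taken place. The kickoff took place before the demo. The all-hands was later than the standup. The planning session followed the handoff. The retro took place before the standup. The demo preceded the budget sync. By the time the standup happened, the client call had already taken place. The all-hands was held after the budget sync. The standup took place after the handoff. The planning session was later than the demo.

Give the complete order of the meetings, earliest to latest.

The constraints fix every adjacent pair, so only one ordering works:
the onboarding → the client call → the kickoff → the demo → the handoff → the planning session → the retro → the standup → the budget sync → the all-hands.

the onboarding, the client call, the kickoff, the demo, the handoff, the planning session, the retro, the standup, the budget sync, the all-hands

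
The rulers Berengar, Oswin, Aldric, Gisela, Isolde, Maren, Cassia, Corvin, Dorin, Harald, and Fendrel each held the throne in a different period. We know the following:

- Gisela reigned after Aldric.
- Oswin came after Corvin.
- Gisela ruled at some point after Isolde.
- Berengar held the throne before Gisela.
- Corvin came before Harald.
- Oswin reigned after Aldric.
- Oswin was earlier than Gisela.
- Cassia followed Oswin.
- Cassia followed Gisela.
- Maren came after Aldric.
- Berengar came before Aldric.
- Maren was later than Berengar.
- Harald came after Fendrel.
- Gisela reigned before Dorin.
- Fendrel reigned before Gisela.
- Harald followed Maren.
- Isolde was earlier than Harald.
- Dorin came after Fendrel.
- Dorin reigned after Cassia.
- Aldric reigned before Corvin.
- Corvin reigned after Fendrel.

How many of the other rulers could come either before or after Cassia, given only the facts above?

Forced before Cassia: Aldric, Berengar, Corvin, Fendrel, Gisela, Isolde, and Oswin; forced after Cassia: Dorin.
That leaves Harald and Maren with no forced order relative to Cassia — 2.

2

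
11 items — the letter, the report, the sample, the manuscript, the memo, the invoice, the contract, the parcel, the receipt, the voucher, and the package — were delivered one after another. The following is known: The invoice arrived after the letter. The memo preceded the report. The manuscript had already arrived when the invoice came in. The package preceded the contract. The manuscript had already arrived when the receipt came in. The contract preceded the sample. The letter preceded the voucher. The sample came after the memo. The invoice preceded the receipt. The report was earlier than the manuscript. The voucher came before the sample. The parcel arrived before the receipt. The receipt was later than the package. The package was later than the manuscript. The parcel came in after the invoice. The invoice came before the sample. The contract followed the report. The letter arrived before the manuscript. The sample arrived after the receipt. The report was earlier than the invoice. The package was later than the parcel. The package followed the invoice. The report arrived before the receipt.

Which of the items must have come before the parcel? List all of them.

Directly stated before the parcel: the invoice.
The letter reaches the parcel via the letter → the invoice → the parcel.
The manuscript reaches the parcel via the manuscript → the invoice → the parcel.
The memo reaches the parcel via the memo → the report → the invoice → the parcel.
Likewise the report reaches the parcel by chaining the stated constraints.
No chain forces the sample (or any of the others) ahead of the parcel.

the invoice, the letter, the manuscript, the memo, the report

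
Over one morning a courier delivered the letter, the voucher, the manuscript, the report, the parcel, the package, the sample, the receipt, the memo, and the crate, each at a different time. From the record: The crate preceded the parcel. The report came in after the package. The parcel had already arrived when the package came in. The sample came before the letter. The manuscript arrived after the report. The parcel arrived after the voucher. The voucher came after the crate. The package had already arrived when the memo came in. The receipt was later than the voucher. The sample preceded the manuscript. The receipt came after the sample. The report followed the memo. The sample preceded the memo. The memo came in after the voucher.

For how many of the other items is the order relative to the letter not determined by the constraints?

8

Forced before the letter: the sample.
That leaves the crate, the manuscript, the memo, the package, the parcel, the receipt, the report, and the voucher with no forced order relative to the letter — 8.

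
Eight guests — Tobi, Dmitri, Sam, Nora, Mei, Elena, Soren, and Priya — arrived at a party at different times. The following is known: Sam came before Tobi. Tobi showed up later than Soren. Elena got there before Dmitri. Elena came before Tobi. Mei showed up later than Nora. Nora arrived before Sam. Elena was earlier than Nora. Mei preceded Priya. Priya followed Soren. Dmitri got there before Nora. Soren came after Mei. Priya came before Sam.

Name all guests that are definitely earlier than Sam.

Dmitri, Elena, Mei, Nora, Priya, Soren

Directly stated before Sam: Nora and Priya.
Dmitri reaches Sam via Dmitri → Nora → Sam.
Elena reaches Sam via Elena → Nora → Sam.
Mei reaches Sam via Mei → Priya → Sam.
Likewise Soren reaches Sam by chaining the stated constraints.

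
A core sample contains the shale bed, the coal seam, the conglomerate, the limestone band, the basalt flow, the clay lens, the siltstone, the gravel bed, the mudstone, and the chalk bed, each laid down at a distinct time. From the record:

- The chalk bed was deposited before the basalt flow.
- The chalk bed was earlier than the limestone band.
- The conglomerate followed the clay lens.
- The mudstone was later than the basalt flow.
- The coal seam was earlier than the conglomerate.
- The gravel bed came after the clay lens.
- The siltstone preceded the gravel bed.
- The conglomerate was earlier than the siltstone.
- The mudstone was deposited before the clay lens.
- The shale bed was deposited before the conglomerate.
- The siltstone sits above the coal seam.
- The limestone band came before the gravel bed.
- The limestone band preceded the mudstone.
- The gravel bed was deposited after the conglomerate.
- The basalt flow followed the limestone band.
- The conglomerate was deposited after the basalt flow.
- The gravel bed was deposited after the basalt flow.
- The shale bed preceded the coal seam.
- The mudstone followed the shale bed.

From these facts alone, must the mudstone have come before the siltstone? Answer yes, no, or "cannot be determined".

Chain the constraints: the mudstone → the clay lens → the conglomerate → the siltstone. Each link is directly stated, so the mudstone comes before the siltstone.

yes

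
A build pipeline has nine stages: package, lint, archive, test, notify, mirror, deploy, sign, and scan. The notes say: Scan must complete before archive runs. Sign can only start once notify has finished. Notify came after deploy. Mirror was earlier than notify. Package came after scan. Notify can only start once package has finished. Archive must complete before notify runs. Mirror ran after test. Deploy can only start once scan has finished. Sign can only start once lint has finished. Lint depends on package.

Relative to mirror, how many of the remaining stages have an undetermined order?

5

Forced before mirror: test; forced after mirror: notify and sign.
That leaves archive, deploy, lint, package, and scan with no forced order relative to mirror — 5.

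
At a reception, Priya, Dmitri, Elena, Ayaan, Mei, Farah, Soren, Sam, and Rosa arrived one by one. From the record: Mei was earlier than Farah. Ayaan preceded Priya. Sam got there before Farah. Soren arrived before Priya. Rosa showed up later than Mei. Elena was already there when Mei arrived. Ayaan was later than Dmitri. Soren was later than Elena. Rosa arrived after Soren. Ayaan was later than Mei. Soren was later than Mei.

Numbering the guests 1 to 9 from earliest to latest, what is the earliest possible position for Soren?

Elena and Mei must both come before Soren — 2 forced predecessors.
Nothing else is forced ahead of Soren, so their earliest slot is position 2 + 1 = 3.

3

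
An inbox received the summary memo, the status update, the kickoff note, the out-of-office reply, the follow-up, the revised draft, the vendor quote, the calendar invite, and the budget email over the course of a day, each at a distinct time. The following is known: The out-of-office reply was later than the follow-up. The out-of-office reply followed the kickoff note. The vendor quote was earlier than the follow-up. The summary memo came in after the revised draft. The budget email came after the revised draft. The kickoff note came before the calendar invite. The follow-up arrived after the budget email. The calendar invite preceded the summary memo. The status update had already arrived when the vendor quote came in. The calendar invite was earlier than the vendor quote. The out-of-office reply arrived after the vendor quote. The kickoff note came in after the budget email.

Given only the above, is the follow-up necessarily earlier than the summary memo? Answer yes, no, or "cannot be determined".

cannot be determined

No chain of stated constraints runs from the follow-up to the summary memo, and none runs from the summary memo to the follow-up either.
So the relative order of the follow-up and the summary memo is not fixed by the given facts.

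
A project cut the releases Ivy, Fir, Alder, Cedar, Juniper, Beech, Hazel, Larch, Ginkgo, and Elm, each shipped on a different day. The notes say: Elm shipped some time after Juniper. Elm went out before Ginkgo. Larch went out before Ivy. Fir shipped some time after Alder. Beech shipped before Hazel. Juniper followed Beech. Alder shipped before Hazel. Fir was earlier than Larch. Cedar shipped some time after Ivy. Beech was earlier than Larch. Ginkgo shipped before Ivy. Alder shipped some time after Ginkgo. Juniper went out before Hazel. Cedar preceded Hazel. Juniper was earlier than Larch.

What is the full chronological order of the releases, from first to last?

Beech, Juniper, Elm, Ginkgo, Alder, Fir, Larch, Ivy, Cedar, Hazel

The constraints fix every adjacent pair, so only one ordering works:
Beech → Juniper → Elm → Ginkgo → Alder → Fir → Larch → Ivy → Cedar → Hazel.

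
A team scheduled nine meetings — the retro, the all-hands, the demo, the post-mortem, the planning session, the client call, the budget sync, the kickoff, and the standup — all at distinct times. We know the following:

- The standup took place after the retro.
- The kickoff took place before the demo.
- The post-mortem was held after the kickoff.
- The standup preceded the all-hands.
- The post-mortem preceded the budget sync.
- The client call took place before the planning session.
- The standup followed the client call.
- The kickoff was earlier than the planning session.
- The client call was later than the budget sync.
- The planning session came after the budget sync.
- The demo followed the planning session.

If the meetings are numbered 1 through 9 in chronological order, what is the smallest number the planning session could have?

5

The budget sync, the client call, the kickoff, and the post-mortem must all come before the planning session — 4 forced predecessors.
Nothing else is forced ahead of the planning session, so its earliest slot is position 4 + 1 = 5.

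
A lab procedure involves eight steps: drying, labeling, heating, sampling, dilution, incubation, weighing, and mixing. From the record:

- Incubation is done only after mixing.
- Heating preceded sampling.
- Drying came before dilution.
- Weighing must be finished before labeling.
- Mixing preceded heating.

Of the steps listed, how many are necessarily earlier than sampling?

Directly stated before sampling: heating.
Mixing reaches sampling via mixing → heating → sampling.
No chain forces drying (or any of the others) ahead of sampling.
That's heating and mixing — 2 in all.

2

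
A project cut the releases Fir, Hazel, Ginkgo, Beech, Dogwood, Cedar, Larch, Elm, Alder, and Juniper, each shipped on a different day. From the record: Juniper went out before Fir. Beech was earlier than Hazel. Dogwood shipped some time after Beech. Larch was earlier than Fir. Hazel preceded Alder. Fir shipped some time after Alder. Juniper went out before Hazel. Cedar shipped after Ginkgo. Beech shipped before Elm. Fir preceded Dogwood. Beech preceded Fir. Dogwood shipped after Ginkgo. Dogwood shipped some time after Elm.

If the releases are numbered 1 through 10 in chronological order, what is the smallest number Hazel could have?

3

Beech and Juniper must both come before Hazel — 2 forced predecessors.
Nothing else is forced ahead of Hazel, so its earliest slot is position 2 + 1 = 3.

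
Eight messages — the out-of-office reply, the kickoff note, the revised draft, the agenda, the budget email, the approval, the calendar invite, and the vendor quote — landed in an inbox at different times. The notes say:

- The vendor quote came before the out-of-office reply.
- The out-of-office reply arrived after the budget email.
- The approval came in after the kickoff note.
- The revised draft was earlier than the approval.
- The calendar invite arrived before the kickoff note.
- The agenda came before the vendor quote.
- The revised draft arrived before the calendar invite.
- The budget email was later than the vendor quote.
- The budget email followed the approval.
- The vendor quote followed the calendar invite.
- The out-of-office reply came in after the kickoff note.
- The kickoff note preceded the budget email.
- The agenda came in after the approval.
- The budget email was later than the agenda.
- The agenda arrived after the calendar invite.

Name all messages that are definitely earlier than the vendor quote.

the agenda, the approval, the calendar invite, the kickoff note, the revised draft

Directly stated before the vendor quote: the agenda and the calendar invite.
The approval reaches the vendor quote via the approval → the agenda → the vendor quote.
The kickoff note reaches the vendor quote via the kickoff note → the approval → the agenda → the vendor quote.
The revised draft reaches the vendor quote via the revised draft → the calendar invite → the vendor quote.
No chain forces the budget email (or any of the others) ahead of the vendor quote.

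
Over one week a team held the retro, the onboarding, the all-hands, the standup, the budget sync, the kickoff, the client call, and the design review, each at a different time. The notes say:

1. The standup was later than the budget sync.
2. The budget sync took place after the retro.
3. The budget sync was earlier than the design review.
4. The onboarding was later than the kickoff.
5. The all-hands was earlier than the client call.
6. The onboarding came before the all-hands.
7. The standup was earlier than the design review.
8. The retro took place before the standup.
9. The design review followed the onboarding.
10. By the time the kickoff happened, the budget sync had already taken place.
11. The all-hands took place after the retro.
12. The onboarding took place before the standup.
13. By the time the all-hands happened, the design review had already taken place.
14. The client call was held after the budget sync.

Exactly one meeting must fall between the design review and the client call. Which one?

Tracing the constraints gives the design review → the all-hands → the client call, so the all-hands sits after the design review and before the client call.
No other meeting is forced both after the design review and before the client call.

the all-hands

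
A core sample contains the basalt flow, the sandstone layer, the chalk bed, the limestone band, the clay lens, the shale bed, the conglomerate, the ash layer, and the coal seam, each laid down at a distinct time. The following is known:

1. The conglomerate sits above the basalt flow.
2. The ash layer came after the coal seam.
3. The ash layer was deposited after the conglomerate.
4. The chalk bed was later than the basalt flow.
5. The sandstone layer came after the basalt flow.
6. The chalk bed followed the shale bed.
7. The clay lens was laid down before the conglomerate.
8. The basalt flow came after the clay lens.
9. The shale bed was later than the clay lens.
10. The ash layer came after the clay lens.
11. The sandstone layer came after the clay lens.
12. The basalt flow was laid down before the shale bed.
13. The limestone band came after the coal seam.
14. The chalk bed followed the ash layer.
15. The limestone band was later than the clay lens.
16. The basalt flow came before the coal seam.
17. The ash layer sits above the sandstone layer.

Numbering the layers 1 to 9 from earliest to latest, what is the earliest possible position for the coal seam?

3

The basalt flow and the clay lens must both come before the coal seam — 2 forced predecessors.
Nothing else is forced ahead of the coal seam, so its earliest slot is position 2 + 1 = 3.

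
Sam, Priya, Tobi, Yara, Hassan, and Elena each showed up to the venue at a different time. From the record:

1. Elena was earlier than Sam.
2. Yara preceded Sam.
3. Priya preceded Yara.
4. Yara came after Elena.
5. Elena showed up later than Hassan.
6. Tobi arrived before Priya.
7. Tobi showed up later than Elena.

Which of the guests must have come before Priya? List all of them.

Elena, Hassan, Tobi

Directly stated before Priya: Tobi.
Elena reaches Priya via Elena → Tobi → Priya.
Hassan reaches Priya via Hassan → Elena → Tobi → Priya.
No chain forces Yara (or any of the others) ahead of Priya.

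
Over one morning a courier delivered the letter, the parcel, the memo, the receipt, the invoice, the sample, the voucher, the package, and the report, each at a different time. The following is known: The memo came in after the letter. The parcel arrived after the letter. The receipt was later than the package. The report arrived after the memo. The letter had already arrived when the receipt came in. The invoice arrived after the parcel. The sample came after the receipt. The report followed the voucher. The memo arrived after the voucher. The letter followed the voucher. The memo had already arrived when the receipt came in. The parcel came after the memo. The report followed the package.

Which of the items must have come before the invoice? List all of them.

the letter, the memo, the parcel, the voucher

Directly stated before the invoice: the parcel.
The letter reaches the invoice via the letter → the parcel → the invoice.
The memo reaches the invoice via the memo → the parcel → the invoice.
The voucher reaches the invoice via the voucher → the letter → the parcel → the invoice.
No chain forces the receipt (or any of the others) ahead of the invoice.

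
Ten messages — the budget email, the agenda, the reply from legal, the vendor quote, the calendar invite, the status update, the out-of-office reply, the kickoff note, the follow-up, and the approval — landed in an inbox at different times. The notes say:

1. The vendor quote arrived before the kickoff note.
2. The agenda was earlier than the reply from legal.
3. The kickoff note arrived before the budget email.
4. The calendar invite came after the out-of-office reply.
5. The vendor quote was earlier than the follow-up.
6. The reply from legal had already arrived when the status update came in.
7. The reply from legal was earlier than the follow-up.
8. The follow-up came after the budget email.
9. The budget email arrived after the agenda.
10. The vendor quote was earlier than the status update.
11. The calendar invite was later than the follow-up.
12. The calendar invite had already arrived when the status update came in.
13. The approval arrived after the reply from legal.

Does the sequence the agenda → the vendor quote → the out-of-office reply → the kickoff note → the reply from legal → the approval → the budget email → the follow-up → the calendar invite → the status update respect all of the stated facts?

yes

Check each stated constraint against the proposed order — e.g. the agenda is ahead of the budget email; the vendor quote is ahead of the status update. Every pair is in the required order; nothing is violated.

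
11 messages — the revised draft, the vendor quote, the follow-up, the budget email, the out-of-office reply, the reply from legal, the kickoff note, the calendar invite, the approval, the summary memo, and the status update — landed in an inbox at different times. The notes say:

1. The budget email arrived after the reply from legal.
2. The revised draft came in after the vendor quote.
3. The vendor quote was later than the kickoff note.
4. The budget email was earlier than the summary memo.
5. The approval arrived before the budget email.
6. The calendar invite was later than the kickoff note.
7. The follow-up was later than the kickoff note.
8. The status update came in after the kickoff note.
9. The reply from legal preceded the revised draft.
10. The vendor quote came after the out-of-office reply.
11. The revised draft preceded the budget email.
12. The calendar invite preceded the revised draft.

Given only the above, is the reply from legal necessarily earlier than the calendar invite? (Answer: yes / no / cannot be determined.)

cannot be determined

No chain of stated constraints runs from the reply from legal to the calendar invite, and none runs from the calendar invite to the reply from legal either.
So the relative order of the reply from legal and the calendar invite is not fixed by the given facts.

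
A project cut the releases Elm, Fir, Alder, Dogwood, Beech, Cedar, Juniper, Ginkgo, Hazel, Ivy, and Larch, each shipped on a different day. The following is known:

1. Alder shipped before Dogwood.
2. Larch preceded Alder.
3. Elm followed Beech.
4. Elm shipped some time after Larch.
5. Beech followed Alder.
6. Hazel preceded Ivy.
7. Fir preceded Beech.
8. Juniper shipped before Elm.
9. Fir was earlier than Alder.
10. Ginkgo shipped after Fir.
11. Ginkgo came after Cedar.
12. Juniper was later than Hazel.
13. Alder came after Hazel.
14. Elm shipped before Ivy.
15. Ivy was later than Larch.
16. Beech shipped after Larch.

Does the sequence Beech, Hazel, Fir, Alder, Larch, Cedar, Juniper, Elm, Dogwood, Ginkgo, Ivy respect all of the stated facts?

no

The constraints require Fir before Beech, but in the proposed sequence Beech appears ahead of Fir. That one violation is enough.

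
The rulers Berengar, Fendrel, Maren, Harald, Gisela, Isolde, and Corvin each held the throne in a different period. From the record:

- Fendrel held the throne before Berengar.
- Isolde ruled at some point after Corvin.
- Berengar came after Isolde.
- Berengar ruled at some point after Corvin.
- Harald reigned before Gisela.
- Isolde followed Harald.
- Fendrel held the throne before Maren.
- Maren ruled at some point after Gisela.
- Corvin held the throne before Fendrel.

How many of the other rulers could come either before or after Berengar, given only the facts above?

Forced before Berengar: Corvin, Fendrel, Harald, and Isolde.
That leaves Gisela and Maren with no forced order relative to Berengar — 2.

2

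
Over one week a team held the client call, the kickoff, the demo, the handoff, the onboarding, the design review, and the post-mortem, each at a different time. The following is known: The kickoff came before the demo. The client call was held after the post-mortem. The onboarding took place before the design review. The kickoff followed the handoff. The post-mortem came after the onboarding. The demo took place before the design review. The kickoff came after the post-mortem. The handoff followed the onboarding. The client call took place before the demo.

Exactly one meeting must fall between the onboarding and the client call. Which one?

the post-mortem

Tracing the constraints gives the onboarding → the post-mortem → the client call, so the post-mortem sits after the onboarding and before the client call.
No other meeting is forced both after the onboarding and before the client call.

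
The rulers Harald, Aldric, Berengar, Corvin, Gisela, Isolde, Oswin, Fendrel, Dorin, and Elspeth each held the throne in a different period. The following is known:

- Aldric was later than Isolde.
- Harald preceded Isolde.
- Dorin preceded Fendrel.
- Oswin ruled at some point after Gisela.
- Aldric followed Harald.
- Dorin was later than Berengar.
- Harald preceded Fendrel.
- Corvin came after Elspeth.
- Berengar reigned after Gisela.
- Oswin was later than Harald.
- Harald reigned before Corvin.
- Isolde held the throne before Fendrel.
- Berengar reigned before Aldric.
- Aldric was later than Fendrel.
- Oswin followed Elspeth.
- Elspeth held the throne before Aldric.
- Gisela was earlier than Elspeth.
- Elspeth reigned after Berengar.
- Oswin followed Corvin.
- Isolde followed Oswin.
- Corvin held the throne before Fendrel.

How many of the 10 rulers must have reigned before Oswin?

5

Directly stated before Oswin: Corvin, Elspeth, Gisela, and Harald.
Berengar reaches Oswin via Berengar → Elspeth → Oswin.
That's Berengar, Corvin, Elspeth, Gisela, and Harald — 5 in all.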